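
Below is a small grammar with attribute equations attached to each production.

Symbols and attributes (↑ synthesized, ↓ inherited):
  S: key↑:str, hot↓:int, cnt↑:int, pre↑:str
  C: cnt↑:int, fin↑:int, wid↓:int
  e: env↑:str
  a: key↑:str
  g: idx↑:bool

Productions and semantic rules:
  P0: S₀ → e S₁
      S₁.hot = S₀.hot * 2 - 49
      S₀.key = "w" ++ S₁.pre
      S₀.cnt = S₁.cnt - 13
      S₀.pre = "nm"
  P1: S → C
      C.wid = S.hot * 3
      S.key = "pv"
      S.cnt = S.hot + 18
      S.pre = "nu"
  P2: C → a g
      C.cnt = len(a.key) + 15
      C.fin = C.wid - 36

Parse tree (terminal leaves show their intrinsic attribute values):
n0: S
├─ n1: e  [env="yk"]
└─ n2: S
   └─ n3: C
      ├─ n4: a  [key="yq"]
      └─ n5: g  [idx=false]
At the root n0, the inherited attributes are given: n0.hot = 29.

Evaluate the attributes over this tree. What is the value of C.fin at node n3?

1. n0.hot = 29  [given at root]
2. n1.env = "yk"  [terminal]
3. n2.hot = 9  [S₀.hot * 2 - 49]
4. n3.wid = 27  [S.hot * 3]
5. n4.key = "yq"  [terminal]
6. n5.idx = false  [terminal]
7. n3.cnt = 17  [len(a.key) + 15]
8. n3.fin = -9  [C.wid - 36]
9. n2.key = "pv"  ["pv"]
10. n2.cnt = 27  [S.hot + 18]
11. n2.pre = "nu"  ["nu"]
12. n0.key = "wnu"  ["w" ++ S₁.pre]
13. n0.cnt = 14  [S₁.cnt - 13]
14. n0.pre = "nm"  ["nm"]

-9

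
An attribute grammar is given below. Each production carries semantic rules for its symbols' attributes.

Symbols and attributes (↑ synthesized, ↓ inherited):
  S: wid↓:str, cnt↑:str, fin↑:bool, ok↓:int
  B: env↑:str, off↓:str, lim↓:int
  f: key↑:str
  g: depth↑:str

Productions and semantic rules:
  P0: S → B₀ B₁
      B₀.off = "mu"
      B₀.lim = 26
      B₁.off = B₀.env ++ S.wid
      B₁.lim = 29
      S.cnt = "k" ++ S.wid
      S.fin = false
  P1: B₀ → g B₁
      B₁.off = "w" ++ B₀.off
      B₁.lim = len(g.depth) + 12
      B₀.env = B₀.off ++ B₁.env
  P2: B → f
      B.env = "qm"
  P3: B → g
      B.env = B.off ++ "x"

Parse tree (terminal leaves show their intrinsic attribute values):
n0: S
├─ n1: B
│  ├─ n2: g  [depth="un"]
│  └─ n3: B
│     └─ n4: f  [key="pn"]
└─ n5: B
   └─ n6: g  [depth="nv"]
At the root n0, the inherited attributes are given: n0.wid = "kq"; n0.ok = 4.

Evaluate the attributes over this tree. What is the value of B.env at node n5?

1. n0.wid = "kq"  [given at root]
2. n0.ok = 4  [given at root]
3. n1.off = "mu"  ["mu"]
4. n1.lim = 26  [26]
5. n2.depth = "un"  [terminal]
6. n3.off = "wmu"  ["w" ++ B₀.off]
7. n3.lim = 14  [len(g.depth) + 12]
8. n4.key = "pn"  [terminal]
9. n3.env = "qm"  ["qm"]
10. n1.env = "muqm"  [B₀.off ++ B₁.env]
11. n5.off = "muqmkq"  [B₀.env ++ S.wid]
12. n5.lim = 29  [29]
13. n6.depth = "nv"  [terminal]
14. n5.env = "muqmkqx"  [B.off ++ "x"]
15. n0.cnt = "kkq"  ["k" ++ S.wid]
16. n0.fin = false  [false]

"muqmkqx"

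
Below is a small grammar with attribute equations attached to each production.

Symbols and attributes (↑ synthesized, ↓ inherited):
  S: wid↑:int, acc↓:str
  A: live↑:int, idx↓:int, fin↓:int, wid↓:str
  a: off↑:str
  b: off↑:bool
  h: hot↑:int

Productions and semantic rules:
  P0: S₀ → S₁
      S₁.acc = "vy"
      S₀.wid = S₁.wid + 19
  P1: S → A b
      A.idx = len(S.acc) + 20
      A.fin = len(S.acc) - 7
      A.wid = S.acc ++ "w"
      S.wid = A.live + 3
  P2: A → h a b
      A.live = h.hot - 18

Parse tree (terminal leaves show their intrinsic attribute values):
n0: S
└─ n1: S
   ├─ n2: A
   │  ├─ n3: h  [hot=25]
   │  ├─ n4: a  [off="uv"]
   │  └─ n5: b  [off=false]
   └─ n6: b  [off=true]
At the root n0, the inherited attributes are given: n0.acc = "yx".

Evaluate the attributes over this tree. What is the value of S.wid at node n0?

1. n0.acc = "yx"  [given at root]
2. n1.acc = "vy"  ["vy"]
3. n2.idx = 22  [len(S.acc) + 20]
4. n2.fin = -5  [len(S.acc) - 7]
5. n2.wid = "vyw"  [S.acc ++ "w"]
6. n3.hot = 25  [terminal]
7. n4.off = "uv"  [terminal]
8. n5.off = false  [terminal]
9. n2.live = 7  [h.hot - 18]
10. n6.off = true  [terminal]
11. n1.wid = 10  [A.live + 3]
12. n0.wid = 29  [S₁.wid + 19]

29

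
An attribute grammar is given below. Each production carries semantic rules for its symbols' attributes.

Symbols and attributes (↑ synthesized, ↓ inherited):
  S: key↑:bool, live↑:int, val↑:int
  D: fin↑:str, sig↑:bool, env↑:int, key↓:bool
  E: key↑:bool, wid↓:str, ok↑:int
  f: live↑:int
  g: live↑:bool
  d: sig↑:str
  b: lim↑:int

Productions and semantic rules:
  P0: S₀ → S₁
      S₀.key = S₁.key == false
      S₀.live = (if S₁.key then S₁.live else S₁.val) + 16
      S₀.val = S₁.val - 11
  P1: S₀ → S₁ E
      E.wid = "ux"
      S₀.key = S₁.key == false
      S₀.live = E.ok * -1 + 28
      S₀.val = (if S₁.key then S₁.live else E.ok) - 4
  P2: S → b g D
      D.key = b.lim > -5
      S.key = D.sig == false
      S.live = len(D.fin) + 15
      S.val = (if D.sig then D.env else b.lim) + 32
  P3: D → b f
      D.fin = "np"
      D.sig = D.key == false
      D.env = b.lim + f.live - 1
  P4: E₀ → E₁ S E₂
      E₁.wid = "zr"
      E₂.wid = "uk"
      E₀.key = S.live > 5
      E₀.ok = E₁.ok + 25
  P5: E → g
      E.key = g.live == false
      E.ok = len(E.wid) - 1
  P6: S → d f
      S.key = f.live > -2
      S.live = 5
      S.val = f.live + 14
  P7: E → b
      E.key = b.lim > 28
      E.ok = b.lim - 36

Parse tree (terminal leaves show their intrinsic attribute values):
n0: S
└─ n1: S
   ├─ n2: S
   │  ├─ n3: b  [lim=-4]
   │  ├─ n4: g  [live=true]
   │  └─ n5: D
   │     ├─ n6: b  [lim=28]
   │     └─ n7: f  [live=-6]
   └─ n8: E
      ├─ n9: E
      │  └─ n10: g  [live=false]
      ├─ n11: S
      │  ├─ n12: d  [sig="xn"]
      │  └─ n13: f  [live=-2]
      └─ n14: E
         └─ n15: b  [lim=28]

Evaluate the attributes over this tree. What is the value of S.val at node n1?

13

1. n3.lim = -4  [terminal]
2. n4.live = true  [terminal]
3. n5.key = true  [b.lim > -5]
4. n6.lim = 28  [terminal]
5. n7.live = -6  [terminal]
6. n5.fin = "np"  ["np"]
7. n5.sig = false  [D.key == false]
8. n5.env = 21  [b.lim + f.live - 1]
9. n2.key = true  [D.sig == false]
10. n2.live = 17  [len(D.fin) + 15]
11. n2.val = 28  [(if D.sig then D.env else b.lim) + 32]
12. n8.wid = "ux"  ["ux"]
13. n9.wid = "zr"  ["zr"]
14. n10.live = false  [terminal]
15. n9.key = true  [g.live == false]
16. n9.ok = 1  [len(E.wid) - 1]
17. n12.sig = "xn"  [terminal]
18. n13.live = -2  [terminal]
19. n11.key = false  [f.live > -2]
20. n11.live = 5  [5]
21. n11.val = 12  [f.live + 14]
22. n14.wid = "uk"  ["uk"]
23. n15.lim = 28  [terminal]
24. n14.key = false  [b.lim > 28]
25. n14.ok = -8  [b.lim - 36]
26. n8.key = false  [S.live > 5]
27. n8.ok = 26  [E₁.ok + 25]
28. n1.key = false  [S₁.key == false]
29. n1.live = 2  [E.ok * -1 + 28]
30. n1.val = 13  [(if S₁.key then S₁.live else E.ok) - 4]
31. n0.key = true  [S₁.key == false]
32. n0.live = 29  [(if S₁.key then S₁.live else S₁.val) + 16]
33. n0.val = 2  [S₁.val - 11]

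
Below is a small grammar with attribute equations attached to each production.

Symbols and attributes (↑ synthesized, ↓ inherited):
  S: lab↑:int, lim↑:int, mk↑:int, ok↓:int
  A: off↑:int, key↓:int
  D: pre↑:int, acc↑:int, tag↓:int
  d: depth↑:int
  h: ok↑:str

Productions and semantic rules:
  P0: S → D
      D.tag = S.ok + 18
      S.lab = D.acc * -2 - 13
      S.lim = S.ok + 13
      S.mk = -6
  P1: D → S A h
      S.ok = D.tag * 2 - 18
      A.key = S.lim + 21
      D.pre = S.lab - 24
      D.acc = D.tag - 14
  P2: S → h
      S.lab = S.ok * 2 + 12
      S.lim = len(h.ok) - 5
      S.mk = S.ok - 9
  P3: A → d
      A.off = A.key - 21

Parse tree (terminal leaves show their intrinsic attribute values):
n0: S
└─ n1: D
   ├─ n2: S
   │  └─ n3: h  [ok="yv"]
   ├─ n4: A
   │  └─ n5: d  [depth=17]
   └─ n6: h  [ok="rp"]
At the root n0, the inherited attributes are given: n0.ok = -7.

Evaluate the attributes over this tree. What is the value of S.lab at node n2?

20

1. n0.ok = -7  [given at root]
2. n1.tag = 11  [S.ok + 18]
3. n2.ok = 4  [D.tag * 2 - 18]
4. n3.ok = "yv"  [terminal]
5. n2.lab = 20  [S.ok * 2 + 12]
6. n2.lim = -3  [len(h.ok) - 5]
7. n2.mk = -5  [S.ok - 9]
8. n4.key = 18  [S.lim + 21]
9. n5.depth = 17  [terminal]
10. n4.off = -3  [A.key - 21]
11. n6.ok = "rp"  [terminal]
12. n1.pre = -4  [S.lab - 24]
13. n1.acc = -3  [D.tag - 14]
14. n0.lab = -7  [D.acc * -2 - 13]
15. n0.lim = 6  [S.ok + 13]
16. n0.mk = -6  [-6]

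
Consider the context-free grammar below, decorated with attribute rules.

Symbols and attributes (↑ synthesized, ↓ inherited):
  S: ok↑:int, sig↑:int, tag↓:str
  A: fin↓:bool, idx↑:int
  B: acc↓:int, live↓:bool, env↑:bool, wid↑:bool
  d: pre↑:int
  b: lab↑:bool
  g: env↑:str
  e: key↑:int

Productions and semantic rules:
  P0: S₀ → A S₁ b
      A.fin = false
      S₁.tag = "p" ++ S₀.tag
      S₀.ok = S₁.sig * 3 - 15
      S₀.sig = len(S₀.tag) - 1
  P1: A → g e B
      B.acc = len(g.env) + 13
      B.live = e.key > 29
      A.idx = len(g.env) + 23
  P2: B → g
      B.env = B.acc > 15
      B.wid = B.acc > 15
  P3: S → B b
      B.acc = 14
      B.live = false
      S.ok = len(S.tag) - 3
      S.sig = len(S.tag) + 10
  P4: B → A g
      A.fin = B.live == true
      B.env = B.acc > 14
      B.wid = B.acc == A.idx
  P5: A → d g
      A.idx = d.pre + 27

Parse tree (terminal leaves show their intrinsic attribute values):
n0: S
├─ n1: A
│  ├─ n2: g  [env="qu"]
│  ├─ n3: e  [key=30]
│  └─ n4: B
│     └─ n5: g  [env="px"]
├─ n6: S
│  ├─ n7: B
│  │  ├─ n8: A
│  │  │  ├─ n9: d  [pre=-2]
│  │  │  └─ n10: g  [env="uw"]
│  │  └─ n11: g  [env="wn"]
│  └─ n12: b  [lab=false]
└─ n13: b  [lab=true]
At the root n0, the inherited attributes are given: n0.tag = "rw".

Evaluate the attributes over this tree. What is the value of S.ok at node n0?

24

1. n0.tag = "rw"  [given at root]
2. n1.fin = false  [false]
3. n2.env = "qu"  [terminal]
4. n3.key = 30  [terminal]
5. n4.acc = 15  [len(g.env) + 13]
6. n4.live = true  [e.key > 29]
7. n5.env = "px"  [terminal]
8. n4.env = false  [B.acc > 15]
9. n4.wid = false  [B.acc > 15]
10. n1.idx = 25  [len(g.env) + 23]
11. n6.tag = "prw"  ["p" ++ S₀.tag]
12. n7.acc = 14  [14]
13. n7.live = false  [false]
14. n8.fin = false  [B.live == true]
15. n9.pre = -2  [terminal]
16. n10.env = "uw"  [terminal]
17. n8.idx = 25  [d.pre + 27]
18. n11.env = "wn"  [terminal]
19. n7.env = false  [B.acc > 14]
20. n7.wid = false  [B.acc == A.idx]
21. n12.lab = false  [terminal]
22. n6.ok = 0  [len(S.tag) - 3]
23. n6.sig = 13  [len(S.tag) + 10]
24. n13.lab = true  [terminal]
25. n0.ok = 24  [S₁.sig * 3 - 15]
26. n0.sig = 1  [len(S₀.tag) - 1]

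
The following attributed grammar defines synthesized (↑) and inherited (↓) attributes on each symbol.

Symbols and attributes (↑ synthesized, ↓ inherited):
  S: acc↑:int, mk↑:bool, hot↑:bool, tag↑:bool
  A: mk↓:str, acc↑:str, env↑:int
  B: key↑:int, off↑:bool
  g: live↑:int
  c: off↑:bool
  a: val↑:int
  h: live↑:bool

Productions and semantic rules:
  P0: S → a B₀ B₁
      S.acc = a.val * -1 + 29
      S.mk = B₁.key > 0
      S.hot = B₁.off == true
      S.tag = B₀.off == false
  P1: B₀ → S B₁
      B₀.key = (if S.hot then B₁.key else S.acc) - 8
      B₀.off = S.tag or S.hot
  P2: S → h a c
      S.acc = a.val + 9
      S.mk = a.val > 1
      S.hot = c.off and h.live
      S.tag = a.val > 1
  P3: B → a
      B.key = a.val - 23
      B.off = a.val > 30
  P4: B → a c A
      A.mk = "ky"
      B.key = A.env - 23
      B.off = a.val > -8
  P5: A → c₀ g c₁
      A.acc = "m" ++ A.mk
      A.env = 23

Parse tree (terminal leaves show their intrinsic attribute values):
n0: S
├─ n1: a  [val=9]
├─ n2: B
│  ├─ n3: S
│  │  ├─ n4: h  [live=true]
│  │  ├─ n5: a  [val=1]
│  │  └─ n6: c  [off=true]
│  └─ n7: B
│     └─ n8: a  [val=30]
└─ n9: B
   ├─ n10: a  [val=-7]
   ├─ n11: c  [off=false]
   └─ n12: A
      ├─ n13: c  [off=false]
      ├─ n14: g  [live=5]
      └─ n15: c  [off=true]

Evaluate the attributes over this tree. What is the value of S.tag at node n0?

1. n1.val = 9  [terminal]
2. n4.live = true  [terminal]
3. n5.val = 1  [terminal]
4. n6.off = true  [terminal]
5. n3.acc = 10  [a.val + 9]
6. n3.mk = false  [a.val > 1]
7. n3.hot = true  [c.off and h.live]
8. n3.tag = false  [a.val > 1]
9. n8.val = 30  [terminal]
10. n7.key = 7  [a.val - 23]
11. n7.off = false  [a.val > 30]
12. n2.key = -1  [(if S.hot then B₁.key else S.acc) - 8]
13. n2.off = true  [S.tag or S.hot]
14. n10.val = -7  [terminal]
15. n11.off = false  [terminal]
16. n12.mk = "ky"  ["ky"]
17. n13.off = false  [terminal]
18. n14.live = 5  [terminal]
19. n15.off = true  [terminal]
20. n12.acc = "mky"  ["m" ++ A.mk]
21. n12.env = 23  [23]
22. n9.key = 0  [A.env - 23]
23. n9.off = true  [a.val > -8]
24. n0.acc = 20  [a.val * -1 + 29]
25. n0.mk = false  [B₁.key > 0]
26. n0.hot = true  [B₁.off == true]
27. n0.tag = false  [B₀.off == false]

false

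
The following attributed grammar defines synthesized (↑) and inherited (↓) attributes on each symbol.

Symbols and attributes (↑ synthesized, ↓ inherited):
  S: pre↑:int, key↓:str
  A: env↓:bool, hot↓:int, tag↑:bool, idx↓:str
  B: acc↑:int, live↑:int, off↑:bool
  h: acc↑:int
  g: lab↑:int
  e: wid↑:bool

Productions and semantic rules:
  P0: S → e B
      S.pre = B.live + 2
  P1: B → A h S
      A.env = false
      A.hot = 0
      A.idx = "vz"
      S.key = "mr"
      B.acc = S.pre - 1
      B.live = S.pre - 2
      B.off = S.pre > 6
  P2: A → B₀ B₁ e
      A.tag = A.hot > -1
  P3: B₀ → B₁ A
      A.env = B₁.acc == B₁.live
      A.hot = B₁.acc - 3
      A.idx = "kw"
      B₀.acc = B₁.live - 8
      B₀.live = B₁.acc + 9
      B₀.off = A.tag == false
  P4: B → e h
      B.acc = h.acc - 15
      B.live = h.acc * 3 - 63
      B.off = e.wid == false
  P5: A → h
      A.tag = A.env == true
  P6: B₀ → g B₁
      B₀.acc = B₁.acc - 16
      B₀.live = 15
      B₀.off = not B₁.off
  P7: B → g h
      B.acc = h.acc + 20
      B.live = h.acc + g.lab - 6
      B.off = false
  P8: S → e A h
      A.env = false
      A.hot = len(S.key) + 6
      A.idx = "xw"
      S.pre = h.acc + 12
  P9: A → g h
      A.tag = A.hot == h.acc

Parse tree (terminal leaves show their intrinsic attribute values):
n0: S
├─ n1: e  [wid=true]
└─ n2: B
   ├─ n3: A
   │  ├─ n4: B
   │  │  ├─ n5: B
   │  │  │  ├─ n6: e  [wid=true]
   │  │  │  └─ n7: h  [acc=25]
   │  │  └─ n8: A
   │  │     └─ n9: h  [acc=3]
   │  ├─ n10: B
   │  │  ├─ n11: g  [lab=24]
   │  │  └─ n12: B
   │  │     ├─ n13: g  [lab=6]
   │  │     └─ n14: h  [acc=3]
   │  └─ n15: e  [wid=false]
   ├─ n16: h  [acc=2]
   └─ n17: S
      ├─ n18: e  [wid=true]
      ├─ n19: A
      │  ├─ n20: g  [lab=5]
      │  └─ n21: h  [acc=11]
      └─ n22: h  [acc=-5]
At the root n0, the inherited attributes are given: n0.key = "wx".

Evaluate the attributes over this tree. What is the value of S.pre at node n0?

7

1. n0.key = "wx"  [given at root]
2. n1.wid = true  [terminal]
3. n3.env = false  [false]
4. n3.hot = 0  [0]
5. n3.idx = "vz"  ["vz"]
6. n6.wid = true  [terminal]
7. n7.acc = 25  [terminal]
8. n5.acc = 10  [h.acc - 15]
9. n5.live = 12  [h.acc * 3 - 63]
10. n5.off = false  [e.wid == false]
11. n8.env = false  [B₁.acc == B₁.live]
12. n8.hot = 7  [B₁.acc - 3]
13. n8.idx = "kw"  ["kw"]
14. n9.acc = 3  [terminal]
15. n8.tag = false  [A.env == true]
16. n4.acc = 4  [B₁.live - 8]
17. n4.live = 19  [B₁.acc + 9]
18. n4.off = true  [A.tag == false]
19. n11.lab = 24  [terminal]
20. n13.lab = 6  [terminal]
21. n14.acc = 3  [terminal]
22. n12.acc = 23  [h.acc + 20]
23. n12.live = 3  [h.acc + g.lab - 6]
24. n12.off = false  [false]
25. n10.acc = 7  [B₁.acc - 16]
26. n10.live = 15  [15]
27. n10.off = true  [not B₁.off]
28. n15.wid = false  [terminal]
29. n3.tag = true  [A.hot > -1]
30. n16.acc = 2  [terminal]
31. n17.key = "mr"  ["mr"]
32. n18.wid = true  [terminal]
33. n19.env = false  [false]
34. n19.hot = 8  [len(S.key) + 6]
35. n19.idx = "xw"  ["xw"]
36. n20.lab = 5  [terminal]
37. n21.acc = 11  [terminal]
38. n19.tag = false  [A.hot == h.acc]
39. n22.acc = -5  [terminal]
40. n17.pre = 7  [h.acc + 12]
41. n2.acc = 6  [S.pre - 1]
42. n2.live = 5  [S.pre - 2]
43. n2.off = true  [S.pre > 6]
44. n0.pre = 7  [B.live + 2]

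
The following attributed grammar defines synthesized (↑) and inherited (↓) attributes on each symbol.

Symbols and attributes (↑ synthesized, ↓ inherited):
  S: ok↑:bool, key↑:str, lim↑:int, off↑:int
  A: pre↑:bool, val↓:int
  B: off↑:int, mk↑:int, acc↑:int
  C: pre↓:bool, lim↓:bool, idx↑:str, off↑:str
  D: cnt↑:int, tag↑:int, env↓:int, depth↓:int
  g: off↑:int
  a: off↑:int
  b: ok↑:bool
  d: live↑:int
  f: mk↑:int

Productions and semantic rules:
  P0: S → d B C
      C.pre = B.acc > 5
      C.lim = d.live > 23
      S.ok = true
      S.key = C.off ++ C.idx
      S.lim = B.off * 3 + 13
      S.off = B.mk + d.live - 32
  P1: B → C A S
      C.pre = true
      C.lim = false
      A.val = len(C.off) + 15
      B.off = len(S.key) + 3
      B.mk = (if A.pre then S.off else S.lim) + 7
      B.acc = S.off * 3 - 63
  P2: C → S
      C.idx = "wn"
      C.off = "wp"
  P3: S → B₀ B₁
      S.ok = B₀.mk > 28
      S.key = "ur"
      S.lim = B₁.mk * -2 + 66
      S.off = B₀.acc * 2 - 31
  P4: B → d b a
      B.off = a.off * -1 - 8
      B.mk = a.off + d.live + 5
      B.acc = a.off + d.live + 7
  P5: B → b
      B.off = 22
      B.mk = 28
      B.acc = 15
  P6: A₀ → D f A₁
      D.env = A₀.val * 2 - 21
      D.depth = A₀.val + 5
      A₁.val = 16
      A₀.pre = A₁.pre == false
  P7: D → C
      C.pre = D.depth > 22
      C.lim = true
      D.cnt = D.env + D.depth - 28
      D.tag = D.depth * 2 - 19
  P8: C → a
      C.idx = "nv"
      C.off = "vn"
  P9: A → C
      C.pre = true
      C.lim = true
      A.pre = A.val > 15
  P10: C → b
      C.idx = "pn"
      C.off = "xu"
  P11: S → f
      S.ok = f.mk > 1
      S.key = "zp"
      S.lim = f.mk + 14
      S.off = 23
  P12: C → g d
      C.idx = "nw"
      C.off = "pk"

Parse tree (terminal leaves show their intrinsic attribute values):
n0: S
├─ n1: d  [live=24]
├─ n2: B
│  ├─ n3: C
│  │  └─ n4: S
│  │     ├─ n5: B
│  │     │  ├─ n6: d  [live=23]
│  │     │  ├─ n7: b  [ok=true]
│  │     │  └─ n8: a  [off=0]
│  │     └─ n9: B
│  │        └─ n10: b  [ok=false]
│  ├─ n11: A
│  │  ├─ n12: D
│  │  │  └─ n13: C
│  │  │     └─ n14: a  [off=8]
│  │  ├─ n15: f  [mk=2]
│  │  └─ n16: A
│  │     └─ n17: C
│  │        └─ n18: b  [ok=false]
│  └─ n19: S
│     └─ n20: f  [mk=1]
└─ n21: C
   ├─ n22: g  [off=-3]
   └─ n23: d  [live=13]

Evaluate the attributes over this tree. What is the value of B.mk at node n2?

22

1. n1.live = 24  [terminal]
2. n3.pre = true  [true]
3. n3.lim = false  [false]
4. n6.live = 23  [terminal]
5. n7.ok = true  [terminal]
6. n8.off = 0  [terminal]
7. n5.off = -8  [a.off * -1 - 8]
8. n5.mk = 28  [a.off + d.live + 5]
9. n5.acc = 30  [a.off + d.live + 7]
10. n10.ok = false  [terminal]
11. n9.off = 22  [22]
12. n9.mk = 28  [28]
13. n9.acc = 15  [15]
14. n4.ok = false  [B₀.mk > 28]
15. n4.key = "ur"  ["ur"]
16. n4.lim = 10  [B₁.mk * -2 + 66]
17. n4.off = 29  [B₀.acc * 2 - 31]
18. n3.idx = "wn"  ["wn"]
19. n3.off = "wp"  ["wp"]
20. n11.val = 17  [len(C.off) + 15]
21. n12.env = 13  [A₀.val * 2 - 21]
22. n12.depth = 22  [A₀.val + 5]
23. n13.pre = false  [D.depth > 22]
24. n13.lim = true  [true]
25. n14.off = 8  [terminal]
26. n13.idx = "nv"  ["nv"]
27. n13.off = "vn"  ["vn"]
28. n12.cnt = 7  [D.env + D.depth - 28]
29. n12.tag = 25  [D.depth * 2 - 19]
30. n15.mk = 2  [terminal]
31. n16.val = 16  [16]
32. n17.pre = true  [true]
33. n17.lim = true  [true]
34. n18.ok = false  [terminal]
35. n17.idx = "pn"  ["pn"]
36. n17.off = "xu"  ["xu"]
37. n16.pre = true  [A.val > 15]
38. n11.pre = false  [A₁.pre == false]
39. n20.mk = 1  [terminal]
40. n19.ok = false  [f.mk > 1]
41. n19.key = "zp"  ["zp"]
42. n19.lim = 15  [f.mk + 14]
43. n19.off = 23  [23]
44. n2.off = 5  [len(S.key) + 3]
45. n2.mk = 22  [(if A.pre then S.off else S.lim) + 7]
46. n2.acc = 6  [S.off * 3 - 63]
47. n21.pre = true  [B.acc > 5]
48. n21.lim = true  [d.live > 23]
49. n22.off = -3  [terminal]
50. n23.live = 13  [terminal]
51. n21.idx = "nw"  ["nw"]
52. n21.off = "pk"  ["pk"]
53. n0.ok = true  [true]
54. n0.key = "pknw"  [C.off ++ C.idx]
55. n0.lim = 28  [B.off * 3 + 13]
56. n0.off = 14  [B.mk + d.live - 32]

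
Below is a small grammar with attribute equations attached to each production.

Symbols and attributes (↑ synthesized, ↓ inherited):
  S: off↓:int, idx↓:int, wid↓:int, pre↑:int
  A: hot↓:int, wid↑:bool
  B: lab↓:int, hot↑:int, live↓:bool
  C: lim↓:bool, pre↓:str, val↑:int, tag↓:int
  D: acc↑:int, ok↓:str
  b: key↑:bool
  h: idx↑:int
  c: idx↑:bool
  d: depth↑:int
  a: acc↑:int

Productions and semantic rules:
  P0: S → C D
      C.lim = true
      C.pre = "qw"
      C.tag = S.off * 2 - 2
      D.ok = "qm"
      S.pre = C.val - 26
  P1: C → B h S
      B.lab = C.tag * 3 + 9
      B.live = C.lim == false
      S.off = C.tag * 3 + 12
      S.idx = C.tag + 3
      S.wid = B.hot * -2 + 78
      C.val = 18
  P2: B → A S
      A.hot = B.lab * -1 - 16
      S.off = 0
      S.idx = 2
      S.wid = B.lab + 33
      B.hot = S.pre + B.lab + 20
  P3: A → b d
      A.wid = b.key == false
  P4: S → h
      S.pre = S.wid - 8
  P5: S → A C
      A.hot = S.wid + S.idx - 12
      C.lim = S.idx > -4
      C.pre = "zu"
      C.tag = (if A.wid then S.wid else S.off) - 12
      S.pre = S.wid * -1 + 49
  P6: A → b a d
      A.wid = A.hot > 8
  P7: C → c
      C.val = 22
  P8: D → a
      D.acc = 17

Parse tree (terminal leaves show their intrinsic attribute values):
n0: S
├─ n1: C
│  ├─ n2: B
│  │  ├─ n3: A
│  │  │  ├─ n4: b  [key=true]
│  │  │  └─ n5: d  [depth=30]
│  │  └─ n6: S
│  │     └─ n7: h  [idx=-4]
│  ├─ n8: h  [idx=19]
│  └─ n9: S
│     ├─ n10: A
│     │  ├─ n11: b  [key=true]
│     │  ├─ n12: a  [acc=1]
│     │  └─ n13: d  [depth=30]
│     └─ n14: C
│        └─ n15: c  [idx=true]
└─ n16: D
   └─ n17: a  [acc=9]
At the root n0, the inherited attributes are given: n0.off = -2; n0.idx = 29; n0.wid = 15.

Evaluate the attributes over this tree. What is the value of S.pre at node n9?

25

1. n0.off = -2  [given at root]
2. n0.idx = 29  [given at root]
3. n0.wid = 15  [given at root]
4. n1.lim = true  [true]
5. n1.pre = "qw"  ["qw"]
6. n1.tag = -6  [S.off * 2 - 2]
7. n2.lab = -9  [C.tag * 3 + 9]
8. n2.live = false  [C.lim == false]
9. n3.hot = -7  [B.lab * -1 - 16]
10. n4.key = true  [terminal]
11. n5.depth = 30  [terminal]
12. n3.wid = false  [b.key == false]
13. n6.off = 0  [0]
14. n6.idx = 2  [2]
15. n6.wid = 24  [B.lab + 33]
16. n7.idx = -4  [terminal]
17. n6.pre = 16  [S.wid - 8]
18. n2.hot = 27  [S.pre + B.lab + 20]
19. n8.idx = 19  [terminal]
20. n9.off = -6  [C.tag * 3 + 12]
21. n9.idx = -3  [C.tag + 3]
22. n9.wid = 24  [B.hot * -2 + 78]
23. n10.hot = 9  [S.wid + S.idx - 12]
24. n11.key = true  [terminal]
25. n12.acc = 1  [terminal]
26. n13.depth = 30  [terminal]
27. n10.wid = true  [A.hot > 8]
28. n14.lim = true  [S.idx > -4]
29. n14.pre = "zu"  ["zu"]
30. n14.tag = 12  [(if A.wid then S.wid else S.off) - 12]
31. n15.idx = true  [terminal]
32. n14.val = 22  [22]
33. n9.pre = 25  [S.wid * -1 + 49]
34. n1.val = 18  [18]
35. n16.ok = "qm"  ["qm"]
36. n17.acc = 9  [terminal]
37. n16.acc = 17  [17]
38. n0.pre = -8  [C.val - 26]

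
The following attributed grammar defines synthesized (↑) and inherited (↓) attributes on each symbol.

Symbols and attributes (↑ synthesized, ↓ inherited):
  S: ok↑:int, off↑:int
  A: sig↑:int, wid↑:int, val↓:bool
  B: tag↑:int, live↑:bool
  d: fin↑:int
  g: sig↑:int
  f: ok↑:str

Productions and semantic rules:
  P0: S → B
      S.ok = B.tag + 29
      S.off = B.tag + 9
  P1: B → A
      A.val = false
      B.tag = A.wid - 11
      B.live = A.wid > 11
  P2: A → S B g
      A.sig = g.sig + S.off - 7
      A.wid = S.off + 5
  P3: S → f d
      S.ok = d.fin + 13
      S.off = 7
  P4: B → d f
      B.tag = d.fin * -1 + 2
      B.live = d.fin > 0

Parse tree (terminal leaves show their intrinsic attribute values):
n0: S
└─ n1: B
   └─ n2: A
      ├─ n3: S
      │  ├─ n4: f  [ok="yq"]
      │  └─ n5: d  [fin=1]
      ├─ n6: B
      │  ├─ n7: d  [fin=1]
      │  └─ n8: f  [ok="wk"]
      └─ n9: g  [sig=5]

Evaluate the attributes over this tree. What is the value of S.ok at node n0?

1. n2.val = false  [false]
2. n4.ok = "yq"  [terminal]
3. n5.fin = 1  [terminal]
4. n3.ok = 14  [d.fin + 13]
5. n3.off = 7  [7]
6. n7.fin = 1  [terminal]
7. n8.ok = "wk"  [terminal]
8. n6.tag = 1  [d.fin * -1 + 2]
9. n6.live = true  [d.fin > 0]
10. n9.sig = 5  [terminal]
11. n2.sig = 5  [g.sig + S.off - 7]
12. n2.wid = 12  [S.off + 5]
13. n1.tag = 1  [A.wid - 11]
14. n1.live = true  [A.wid > 11]
15. n0.ok = 30  [B.tag + 29]
16. n0.off = 10  [B.tag + 9]

30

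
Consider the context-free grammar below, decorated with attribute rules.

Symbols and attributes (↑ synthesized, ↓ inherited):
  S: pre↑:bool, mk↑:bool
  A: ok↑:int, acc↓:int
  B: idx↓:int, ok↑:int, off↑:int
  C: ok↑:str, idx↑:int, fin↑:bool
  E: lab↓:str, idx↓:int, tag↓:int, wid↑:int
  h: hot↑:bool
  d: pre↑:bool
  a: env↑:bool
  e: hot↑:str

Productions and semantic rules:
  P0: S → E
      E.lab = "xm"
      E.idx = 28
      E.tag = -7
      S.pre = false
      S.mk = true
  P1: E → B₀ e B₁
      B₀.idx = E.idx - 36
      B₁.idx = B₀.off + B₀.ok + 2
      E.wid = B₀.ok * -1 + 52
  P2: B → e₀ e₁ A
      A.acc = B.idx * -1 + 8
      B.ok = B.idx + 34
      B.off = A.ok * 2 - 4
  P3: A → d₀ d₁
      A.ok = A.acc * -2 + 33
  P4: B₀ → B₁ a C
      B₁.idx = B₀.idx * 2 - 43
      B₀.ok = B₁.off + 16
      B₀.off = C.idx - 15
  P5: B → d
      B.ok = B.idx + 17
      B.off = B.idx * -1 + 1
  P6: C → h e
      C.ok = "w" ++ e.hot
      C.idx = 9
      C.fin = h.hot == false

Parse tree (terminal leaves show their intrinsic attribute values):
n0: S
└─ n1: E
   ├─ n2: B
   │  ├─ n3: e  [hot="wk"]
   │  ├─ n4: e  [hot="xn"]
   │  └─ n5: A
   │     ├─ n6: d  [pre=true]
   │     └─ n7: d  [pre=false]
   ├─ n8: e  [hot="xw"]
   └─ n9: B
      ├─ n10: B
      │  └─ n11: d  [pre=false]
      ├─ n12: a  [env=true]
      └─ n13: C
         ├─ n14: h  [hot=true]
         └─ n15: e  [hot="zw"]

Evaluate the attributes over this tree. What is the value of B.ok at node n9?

8

1. n1.lab = "xm"  ["xm"]
2. n1.idx = 28  [28]
3. n1.tag = -7  [-7]
4. n2.idx = -8  [E.idx - 36]
5. n3.hot = "wk"  [terminal]
6. n4.hot = "xn"  [terminal]
7. n5.acc = 16  [B.idx * -1 + 8]
8. n6.pre = true  [terminal]
9. n7.pre = false  [terminal]
10. n5.ok = 1  [A.acc * -2 + 33]
11. n2.ok = 26  [B.idx + 34]
12. n2.off = -2  [A.ok * 2 - 4]
13. n8.hot = "xw"  [terminal]
14. n9.idx = 26  [B₀.off + B₀.ok + 2]
15. n10.idx = 9  [B₀.idx * 2 - 43]
16. n11.pre = false  [terminal]
17. n10.ok = 26  [B.idx + 17]
18. n10.off = -8  [B.idx * -1 + 1]
19. n12.env = true  [terminal]
20. n14.hot = true  [terminal]
21. n15.hot = "zw"  [terminal]
22. n13.ok = "wzw"  ["w" ++ e.hot]
23. n13.idx = 9  [9]
24. n13.fin = false  [h.hot == false]
25. n9.ok = 8  [B₁.off + 16]
26. n9.off = -6  [C.idx - 15]
27. n1.wid = 26  [B₀.ok * -1 + 52]
28. n0.pre = false  [false]
29. n0.mk = true  [true]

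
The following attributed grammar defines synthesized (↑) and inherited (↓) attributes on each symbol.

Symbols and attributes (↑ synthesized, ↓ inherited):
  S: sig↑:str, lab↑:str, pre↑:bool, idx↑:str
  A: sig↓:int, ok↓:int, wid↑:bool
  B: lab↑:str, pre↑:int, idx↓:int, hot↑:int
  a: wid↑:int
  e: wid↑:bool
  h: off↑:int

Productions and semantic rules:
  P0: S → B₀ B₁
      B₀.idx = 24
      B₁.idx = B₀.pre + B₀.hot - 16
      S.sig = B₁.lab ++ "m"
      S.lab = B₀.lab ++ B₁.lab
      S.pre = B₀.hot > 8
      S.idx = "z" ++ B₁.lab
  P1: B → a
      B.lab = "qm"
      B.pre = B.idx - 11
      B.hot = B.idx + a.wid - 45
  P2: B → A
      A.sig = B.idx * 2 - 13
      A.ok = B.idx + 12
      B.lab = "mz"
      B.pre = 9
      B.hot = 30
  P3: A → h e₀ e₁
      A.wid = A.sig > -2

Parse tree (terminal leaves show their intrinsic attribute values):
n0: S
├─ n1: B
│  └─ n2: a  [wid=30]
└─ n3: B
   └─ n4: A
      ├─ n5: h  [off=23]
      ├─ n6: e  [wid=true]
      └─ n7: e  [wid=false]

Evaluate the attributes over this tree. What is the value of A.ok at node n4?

18

1. n1.idx = 24  [24]
2. n2.wid = 30  [terminal]
3. n1.lab = "qm"  ["qm"]
4. n1.pre = 13  [B.idx - 11]
5. n1.hot = 9  [B.idx + a.wid - 45]
6. n3.idx = 6  [B₀.pre + B₀.hot - 16]
7. n4.sig = -1  [B.idx * 2 - 13]
8. n4.ok = 18  [B.idx + 12]
9. n5.off = 23  [terminal]
10. n6.wid = true  [terminal]
11. n7.wid = false  [terminal]
12. n4.wid = true  [A.sig > -2]
13. n3.lab = "mz"  ["mz"]
14. n3.pre = 9  [9]
15. n3.hot = 30  [30]
16. n0.sig = "mzm"  [B₁.lab ++ "m"]
17. n0.lab = "qmmz"  [B₀.lab ++ B₁.lab]
18. n0.pre = true  [B₀.hot > 8]
19. n0.idx = "zmz"  ["z" ++ B₁.lab]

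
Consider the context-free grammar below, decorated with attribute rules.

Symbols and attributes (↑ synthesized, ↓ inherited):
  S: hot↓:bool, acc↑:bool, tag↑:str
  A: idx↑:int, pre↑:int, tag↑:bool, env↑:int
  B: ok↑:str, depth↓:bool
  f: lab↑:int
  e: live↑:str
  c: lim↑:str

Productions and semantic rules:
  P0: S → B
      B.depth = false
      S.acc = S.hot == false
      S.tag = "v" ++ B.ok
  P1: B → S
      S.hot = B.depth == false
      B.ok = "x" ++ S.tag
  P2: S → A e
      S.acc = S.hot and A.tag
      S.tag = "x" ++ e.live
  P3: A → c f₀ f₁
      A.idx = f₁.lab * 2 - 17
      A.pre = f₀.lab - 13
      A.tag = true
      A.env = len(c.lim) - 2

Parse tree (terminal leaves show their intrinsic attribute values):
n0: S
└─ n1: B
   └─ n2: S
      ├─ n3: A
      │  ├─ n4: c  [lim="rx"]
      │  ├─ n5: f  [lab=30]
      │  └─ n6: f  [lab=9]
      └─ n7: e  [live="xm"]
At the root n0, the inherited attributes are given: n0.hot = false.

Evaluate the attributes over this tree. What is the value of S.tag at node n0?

1. n0.hot = false  [given at root]
2. n1.depth = false  [false]
3. n2.hot = true  [B.depth == false]
4. n4.lim = "rx"  [terminal]
5. n5.lab = 30  [terminal]
6. n6.lab = 9  [terminal]
7. n3.idx = 1  [f₁.lab * 2 - 17]
8. n3.pre = 17  [f₀.lab - 13]
9. n3.tag = true  [true]
10. n3.env = 0  [len(c.lim) - 2]
11. n7.live = "xm"  [terminal]
12. n2.acc = true  [S.hot and A.tag]
13. n2.tag = "xxm"  ["x" ++ e.live]
14. n1.ok = "xxxm"  ["x" ++ S.tag]
15. n0.acc = true  [S.hot == false]
16. n0.tag = "vxxxm"  ["v" ++ B.ok]

"vxxxm"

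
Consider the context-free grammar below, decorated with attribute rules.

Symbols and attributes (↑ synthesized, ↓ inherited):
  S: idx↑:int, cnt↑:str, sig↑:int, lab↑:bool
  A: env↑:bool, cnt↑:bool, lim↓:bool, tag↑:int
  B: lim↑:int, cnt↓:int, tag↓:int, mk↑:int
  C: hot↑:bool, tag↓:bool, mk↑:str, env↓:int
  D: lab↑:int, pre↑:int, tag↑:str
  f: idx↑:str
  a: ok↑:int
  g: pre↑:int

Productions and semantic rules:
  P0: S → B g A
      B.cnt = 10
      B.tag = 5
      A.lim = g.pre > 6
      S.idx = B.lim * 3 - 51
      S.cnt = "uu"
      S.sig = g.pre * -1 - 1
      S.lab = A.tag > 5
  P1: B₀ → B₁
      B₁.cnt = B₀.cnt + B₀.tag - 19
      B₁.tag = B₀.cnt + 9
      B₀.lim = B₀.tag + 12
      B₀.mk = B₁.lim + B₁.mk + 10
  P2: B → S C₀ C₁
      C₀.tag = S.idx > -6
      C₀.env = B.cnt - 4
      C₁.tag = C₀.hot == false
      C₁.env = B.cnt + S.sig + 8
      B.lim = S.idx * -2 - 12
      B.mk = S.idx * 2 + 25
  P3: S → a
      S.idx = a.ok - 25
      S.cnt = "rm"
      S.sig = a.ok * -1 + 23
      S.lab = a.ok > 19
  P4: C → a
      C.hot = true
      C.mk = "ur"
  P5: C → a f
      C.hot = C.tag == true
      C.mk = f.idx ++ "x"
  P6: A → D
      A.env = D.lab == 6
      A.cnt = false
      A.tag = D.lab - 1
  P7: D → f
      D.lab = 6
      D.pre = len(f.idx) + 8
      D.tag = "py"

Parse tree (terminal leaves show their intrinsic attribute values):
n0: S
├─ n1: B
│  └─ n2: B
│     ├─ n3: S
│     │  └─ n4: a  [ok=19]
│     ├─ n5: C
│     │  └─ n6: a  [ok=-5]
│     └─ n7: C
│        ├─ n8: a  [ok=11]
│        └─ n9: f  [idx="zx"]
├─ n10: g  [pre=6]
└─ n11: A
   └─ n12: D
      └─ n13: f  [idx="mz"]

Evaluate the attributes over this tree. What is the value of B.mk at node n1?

1. n1.cnt = 10  [10]
2. n1.tag = 5  [5]
3. n2.cnt = -4  [B₀.cnt + B₀.tag - 19]
4. n2.tag = 19  [B₀.cnt + 9]
5. n4.ok = 19  [terminal]
6. n3.idx = -6  [a.ok - 25]
7. n3.cnt = "rm"  ["rm"]
8. n3.sig = 4  [a.ok * -1 + 23]
9. n3.lab = false  [a.ok > 19]
10. n5.tag = false  [S.idx > -6]
11. n5.env = -8  [B.cnt - 4]
12. n6.ok = -5  [terminal]
13. n5.hot = true  [true]
14. n5.mk = "ur"  ["ur"]
15. n7.tag = false  [C₀.hot == false]
16. n7.env = 8  [B.cnt + S.sig + 8]
17. n8.ok = 11  [terminal]
18. n9.idx = "zx"  [terminal]
19. n7.hot = false  [C.tag == true]
20. n7.mk = "zxx"  [f.idx ++ "x"]
21. n2.lim = 0  [S.idx * -2 - 12]
22. n2.mk = 13  [S.idx * 2 + 25]
23. n1.lim = 17  [B₀.tag + 12]
24. n1.mk = 23  [B₁.lim + B₁.mk + 10]
25. n10.pre = 6  [terminal]
26. n11.lim = false  [g.pre > 6]
27. n13.idx = "mz"  [terminal]
28. n12.lab = 6  [6]
29. n12.pre = 10  [len(f.idx) + 8]
30. n12.tag = "py"  ["py"]
31. n11.env = true  [D.lab == 6]
32. n11.cnt = false  [false]
33. n11.tag = 5  [D.lab - 1]
34. n0.idx = 0  [B.lim * 3 - 51]
35. n0.cnt = "uu"  ["uu"]
36. n0.sig = -7  [g.pre * -1 - 1]
37. n0.lab = false  [A.tag > 5]

23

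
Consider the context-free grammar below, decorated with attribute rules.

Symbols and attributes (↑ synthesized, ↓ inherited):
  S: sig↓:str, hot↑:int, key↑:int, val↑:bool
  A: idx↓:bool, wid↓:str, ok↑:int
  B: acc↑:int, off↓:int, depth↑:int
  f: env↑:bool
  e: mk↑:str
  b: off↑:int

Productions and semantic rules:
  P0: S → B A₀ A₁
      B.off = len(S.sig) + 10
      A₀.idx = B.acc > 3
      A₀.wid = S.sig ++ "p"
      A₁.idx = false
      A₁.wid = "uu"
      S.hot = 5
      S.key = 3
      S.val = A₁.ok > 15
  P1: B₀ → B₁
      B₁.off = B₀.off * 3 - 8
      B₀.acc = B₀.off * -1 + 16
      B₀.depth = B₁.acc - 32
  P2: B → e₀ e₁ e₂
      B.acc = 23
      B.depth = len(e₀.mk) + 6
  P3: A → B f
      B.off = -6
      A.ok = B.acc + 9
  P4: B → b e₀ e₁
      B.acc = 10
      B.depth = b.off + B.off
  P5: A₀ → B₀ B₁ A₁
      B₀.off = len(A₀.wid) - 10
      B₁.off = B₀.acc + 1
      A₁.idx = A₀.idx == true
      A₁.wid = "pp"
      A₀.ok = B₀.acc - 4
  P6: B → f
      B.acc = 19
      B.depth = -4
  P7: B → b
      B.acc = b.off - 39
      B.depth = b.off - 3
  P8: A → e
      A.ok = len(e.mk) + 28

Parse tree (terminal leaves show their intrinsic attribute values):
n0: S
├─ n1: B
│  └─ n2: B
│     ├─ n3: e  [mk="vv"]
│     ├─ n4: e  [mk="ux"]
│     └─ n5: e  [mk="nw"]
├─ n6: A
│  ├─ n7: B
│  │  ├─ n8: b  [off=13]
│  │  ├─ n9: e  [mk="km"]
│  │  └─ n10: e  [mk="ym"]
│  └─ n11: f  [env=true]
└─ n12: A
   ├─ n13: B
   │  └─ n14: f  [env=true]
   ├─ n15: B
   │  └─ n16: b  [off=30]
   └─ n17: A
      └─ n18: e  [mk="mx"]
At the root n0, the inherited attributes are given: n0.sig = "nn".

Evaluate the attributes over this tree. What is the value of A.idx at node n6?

true

1. n0.sig = "nn"  [given at root]
2. n1.off = 12  [len(S.sig) + 10]
3. n2.off = 28  [B₀.off * 3 - 8]
4. n3.mk = "vv"  [terminal]
5. n4.mk = "ux"  [terminal]
6. n5.mk = "nw"  [terminal]
7. n2.acc = 23  [23]
8. n2.depth = 8  [len(e₀.mk) + 6]
9. n1.acc = 4  [B₀.off * -1 + 16]
10. n1.depth = -9  [B₁.acc - 32]
11. n6.idx = true  [B.acc > 3]
12. n6.wid = "nnp"  [S.sig ++ "p"]
13. n7.off = -6  [-6]
14. n8.off = 13  [terminal]
15. n9.mk = "km"  [terminal]
16. n10.mk = "ym"  [terminal]
17. n7.acc = 10  [10]
18. n7.depth = 7  [b.off + B.off]
19. n11.env = true  [terminal]
20. n6.ok = 19  [B.acc + 9]
21. n12.idx = false  [false]
22. n12.wid = "uu"  ["uu"]
23. n13.off = -8  [len(A₀.wid) - 10]
24. n14.env = true  [terminal]
25. n13.acc = 19  [19]
26. n13.depth = -4  [-4]
27. n15.off = 20  [B₀.acc + 1]
28. n16.off = 30  [terminal]
29. n15.acc = -9  [b.off - 39]
30. n15.depth = 27  [b.off - 3]
31. n17.idx = false  [A₀.idx == true]
32. n17.wid = "pp"  ["pp"]
33. n18.mk = "mx"  [terminal]
34. n17.ok = 30  [len(e.mk) + 28]
35. n12.ok = 15  [B₀.acc - 4]
36. n0.hot = 5  [5]
37. n0.key = 3  [3]
38. n0.val = false  [A₁.ok > 15]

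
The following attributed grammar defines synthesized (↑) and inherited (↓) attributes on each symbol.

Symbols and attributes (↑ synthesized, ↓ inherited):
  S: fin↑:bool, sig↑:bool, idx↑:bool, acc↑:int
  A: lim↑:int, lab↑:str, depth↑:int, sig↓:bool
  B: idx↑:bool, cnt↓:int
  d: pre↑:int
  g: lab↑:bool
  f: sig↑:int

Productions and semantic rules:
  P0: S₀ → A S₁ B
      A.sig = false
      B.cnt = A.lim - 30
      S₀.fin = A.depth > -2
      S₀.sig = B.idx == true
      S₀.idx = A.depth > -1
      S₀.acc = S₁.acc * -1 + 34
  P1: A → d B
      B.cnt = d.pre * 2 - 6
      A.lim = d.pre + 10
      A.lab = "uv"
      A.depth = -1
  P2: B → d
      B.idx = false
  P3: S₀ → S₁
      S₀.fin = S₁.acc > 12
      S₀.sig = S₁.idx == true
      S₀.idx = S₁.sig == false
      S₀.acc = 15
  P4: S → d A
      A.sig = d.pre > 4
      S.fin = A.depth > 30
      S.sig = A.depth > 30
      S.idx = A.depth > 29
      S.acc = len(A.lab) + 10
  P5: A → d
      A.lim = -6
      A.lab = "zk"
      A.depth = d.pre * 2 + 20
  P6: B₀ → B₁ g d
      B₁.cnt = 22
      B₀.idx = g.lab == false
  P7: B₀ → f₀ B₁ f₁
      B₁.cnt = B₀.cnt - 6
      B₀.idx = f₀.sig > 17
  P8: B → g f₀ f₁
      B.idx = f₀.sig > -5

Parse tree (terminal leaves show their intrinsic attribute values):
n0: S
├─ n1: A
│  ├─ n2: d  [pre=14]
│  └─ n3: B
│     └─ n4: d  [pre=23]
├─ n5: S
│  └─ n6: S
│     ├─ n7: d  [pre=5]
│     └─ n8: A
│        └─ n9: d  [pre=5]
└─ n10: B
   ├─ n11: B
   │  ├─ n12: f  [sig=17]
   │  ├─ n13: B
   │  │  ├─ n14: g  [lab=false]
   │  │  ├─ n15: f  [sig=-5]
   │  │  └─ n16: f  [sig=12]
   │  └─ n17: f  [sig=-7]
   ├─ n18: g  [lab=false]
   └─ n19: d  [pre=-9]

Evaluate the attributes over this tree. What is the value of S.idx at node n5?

1. n1.sig = false  [false]
2. n2.pre = 14  [terminal]
3. n3.cnt = 22  [d.pre * 2 - 6]
4. n4.pre = 23  [terminal]
5. n3.idx = false  [false]
6. n1.lim = 24  [d.pre + 10]
7. n1.lab = "uv"  ["uv"]
8. n1.depth = -1  [-1]
9. n7.pre = 5  [terminal]
10. n8.sig = true  [d.pre > 4]
11. n9.pre = 5  [terminal]
12. n8.lim = -6  [-6]
13. n8.lab = "zk"  ["zk"]
14. n8.depth = 30  [d.pre * 2 + 20]
15. n6.fin = false  [A.depth > 30]
16. n6.sig = false  [A.depth > 30]
17. n6.idx = true  [A.depth > 29]
18. n6.acc = 12  [len(A.lab) + 10]
19. n5.fin = false  [S₁.acc > 12]
20. n5.sig = true  [S₁.idx == true]
21. n5.idx = true  [S₁.sig == false]
22. n5.acc = 15  [15]
23. n10.cnt = -6  [A.lim - 30]
24. n11.cnt = 22  [22]
25. n12.sig = 17  [terminal]
26. n13.cnt = 16  [B₀.cnt - 6]
27. n14.lab = false  [terminal]
28. n15.sig = -5  [terminal]
29. n16.sig = 12  [terminal]
30. n13.idx = false  [f₀.sig > -5]
31. n17.sig = -7  [terminal]
32. n11.idx = false  [f₀.sig > 17]
33. n18.lab = false  [terminal]
34. n19.pre = -9  [terminal]
35. n10.idx = true  [g.lab == false]
36. n0.fin = true  [A.depth > -2]
37. n0.sig = true  [B.idx == true]
38. n0.idx = false  [A.depth > -1]
39. n0.acc = 19  [S₁.acc * -1 + 34]

true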